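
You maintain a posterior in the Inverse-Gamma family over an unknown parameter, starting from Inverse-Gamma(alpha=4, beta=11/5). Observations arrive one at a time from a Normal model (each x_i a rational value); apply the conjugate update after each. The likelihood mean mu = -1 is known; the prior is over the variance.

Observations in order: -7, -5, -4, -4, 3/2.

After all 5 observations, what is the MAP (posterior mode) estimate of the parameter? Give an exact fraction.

1613/300

obs 1: x=-7 → posterior Inverse-Gamma(9/2, 101/5)
obs 2: x=-5 → posterior Inverse-Gamma(5, 141/5)
obs 3: x=-4 → posterior Inverse-Gamma(11/2, 327/10)
obs 4: x=-4 → posterior Inverse-Gamma(6, 186/5)
obs 5: x=3/2 → posterior Inverse-Gamma(13/2, 1613/40)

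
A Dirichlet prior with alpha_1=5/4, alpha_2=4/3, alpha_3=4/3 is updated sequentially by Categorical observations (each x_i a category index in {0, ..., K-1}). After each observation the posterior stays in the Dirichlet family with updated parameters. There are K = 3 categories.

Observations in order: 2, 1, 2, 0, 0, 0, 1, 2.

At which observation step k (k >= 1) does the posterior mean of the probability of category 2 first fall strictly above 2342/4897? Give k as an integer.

obs 1: x=2 → posterior Dirichlet(5/4, 4/3, 7/3)
obs 2: x=1 → posterior Dirichlet(5/4, 7/3, 7/3)
obs 3: x=2 → posterior Dirichlet(5/4, 7/3, 10/3)
obs 4: x=0 → posterior Dirichlet(9/4, 7/3, 10/3)
obs 5: x=0 → posterior Dirichlet(13/4, 7/3, 10/3)
obs 6: x=0 → posterior Dirichlet(17/4, 7/3, 10/3)
obs 7: x=1 → posterior Dirichlet(17/4, 10/3, 10/3)
obs 8: x=2 → posterior Dirichlet(17/4, 10/3, 13/3)

k = 3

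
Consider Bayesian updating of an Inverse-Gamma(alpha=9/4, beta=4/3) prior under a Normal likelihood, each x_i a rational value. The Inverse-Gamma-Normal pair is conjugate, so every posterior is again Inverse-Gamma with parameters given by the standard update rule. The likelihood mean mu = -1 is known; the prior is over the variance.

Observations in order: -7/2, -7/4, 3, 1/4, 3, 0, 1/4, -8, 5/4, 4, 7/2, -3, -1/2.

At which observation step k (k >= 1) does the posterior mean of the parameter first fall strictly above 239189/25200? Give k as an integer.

k = 10

obs 1: x=-7/2 → posterior Inverse-Gamma(11/4, 107/24)
obs 2: x=-7/4 → posterior Inverse-Gamma(13/4, 455/96)
obs 3: x=3 → posterior Inverse-Gamma(15/4, 1223/96)
obs 4: x=1/4 → posterior Inverse-Gamma(17/4, 649/48)
obs 5: x=3 → posterior Inverse-Gamma(19/4, 1033/48)
obs 6: x=0 → posterior Inverse-Gamma(21/4, 1057/48)
obs 7: x=1/4 → posterior Inverse-Gamma(23/4, 2189/96)
obs 8: x=-8 → posterior Inverse-Gamma(25/4, 4541/96)
obs 9: x=5/4 → posterior Inverse-Gamma(27/4, 299/6)
obs 10: x=4 → posterior Inverse-Gamma(29/4, 187/3)
obs 11: x=7/2 → posterior Inverse-Gamma(31/4, 1739/24)
obs 12: x=-3 → posterior Inverse-Gamma(33/4, 1787/24)
obs 13: x=-1/2 → posterior Inverse-Gamma(35/4, 895/12)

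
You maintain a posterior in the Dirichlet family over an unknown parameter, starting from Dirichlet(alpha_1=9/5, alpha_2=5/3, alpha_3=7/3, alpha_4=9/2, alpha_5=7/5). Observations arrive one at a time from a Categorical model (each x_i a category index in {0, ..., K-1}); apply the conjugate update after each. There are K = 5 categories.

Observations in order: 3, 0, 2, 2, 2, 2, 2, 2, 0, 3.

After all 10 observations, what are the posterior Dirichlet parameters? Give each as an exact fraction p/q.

obs 1: x=3 → posterior Dirichlet(9/5, 5/3, 7/3, 11/2, 7/5)
obs 2: x=0 → posterior Dirichlet(14/5, 5/3, 7/3, 11/2, 7/5)
obs 3: x=2 → posterior Dirichlet(14/5, 5/3, 10/3, 11/2, 7/5)
obs 4: x=2 → posterior Dirichlet(14/5, 5/3, 13/3, 11/2, 7/5)
obs 5: x=2 → posterior Dirichlet(14/5, 5/3, 16/3, 11/2, 7/5)
obs 6: x=2 → posterior Dirichlet(14/5, 5/3, 19/3, 11/2, 7/5)
obs 7: x=2 → posterior Dirichlet(14/5, 5/3, 22/3, 11/2, 7/5)
obs 8: x=2 → posterior Dirichlet(14/5, 5/3, 25/3, 11/2, 7/5)
obs 9: x=0 → posterior Dirichlet(19/5, 5/3, 25/3, 11/2, 7/5)
obs 10: x=3 → posterior Dirichlet(19/5, 5/3, 25/3, 13/2, 7/5)

alpha_1=19/5, alpha_2=5/3, alpha_3=25/3, alpha_4=13/2, alpha_5=7/5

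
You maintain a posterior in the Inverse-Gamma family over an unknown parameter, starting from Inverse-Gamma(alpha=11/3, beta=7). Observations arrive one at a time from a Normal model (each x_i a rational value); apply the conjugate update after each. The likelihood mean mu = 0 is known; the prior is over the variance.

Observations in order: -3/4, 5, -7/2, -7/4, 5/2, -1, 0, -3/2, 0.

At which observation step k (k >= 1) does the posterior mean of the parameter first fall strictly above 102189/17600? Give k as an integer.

k = 3

obs 1: x=-3/4 → posterior Inverse-Gamma(25/6, 233/32)
obs 2: x=5 → posterior Inverse-Gamma(14/3, 633/32)
obs 3: x=-7/2 → posterior Inverse-Gamma(31/6, 829/32)
obs 4: x=-7/4 → posterior Inverse-Gamma(17/3, 439/16)
obs 5: x=5/2 → posterior Inverse-Gamma(37/6, 489/16)
obs 6: x=-1 → posterior Inverse-Gamma(20/3, 497/16)
obs 7: x=0 → posterior Inverse-Gamma(43/6, 497/16)
obs 8: x=-3/2 → posterior Inverse-Gamma(23/3, 515/16)
obs 9: x=0 → posterior Inverse-Gamma(49/6, 515/16)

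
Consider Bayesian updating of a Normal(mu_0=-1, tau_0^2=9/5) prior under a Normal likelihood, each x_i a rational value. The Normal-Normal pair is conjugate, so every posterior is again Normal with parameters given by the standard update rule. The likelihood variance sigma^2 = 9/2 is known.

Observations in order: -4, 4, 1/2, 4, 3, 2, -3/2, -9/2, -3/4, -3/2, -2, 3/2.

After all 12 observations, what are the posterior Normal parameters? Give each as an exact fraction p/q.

mu_0=-7/58, tau_0^2=9/29

obs 1: x=-4 → posterior Normal(-13/7, 9/7)
obs 2: x=4 → posterior Normal(-5/9, 1)
obs 3: x=1/2 → posterior Normal(-4/11, 9/11)
obs 4: x=4 → posterior Normal(4/13, 9/13)
obs 5: x=3 → posterior Normal(2/3, 3/5)
obs 6: x=2 → posterior Normal(14/17, 9/17)
obs 7: x=-3/2 → posterior Normal(11/19, 9/19)
obs 8: x=-9/2 → posterior Normal(2/21, 3/7)
obs 9: x=-3/4 → posterior Normal(1/46, 9/23)
obs 10: x=-3/2 → posterior Normal(-1/10, 9/25)
obs 11: x=-2 → posterior Normal(-13/54, 1/3)
obs 12: x=3/2 → posterior Normal(-7/58, 9/29)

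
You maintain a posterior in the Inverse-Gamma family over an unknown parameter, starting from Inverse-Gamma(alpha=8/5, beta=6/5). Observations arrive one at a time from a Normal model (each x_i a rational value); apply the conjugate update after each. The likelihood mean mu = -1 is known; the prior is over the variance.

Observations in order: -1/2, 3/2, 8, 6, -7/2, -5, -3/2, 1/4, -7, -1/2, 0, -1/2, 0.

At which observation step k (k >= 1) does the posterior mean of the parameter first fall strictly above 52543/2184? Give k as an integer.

obs 1: x=-1/2 → posterior Inverse-Gamma(21/10, 53/40)
obs 2: x=3/2 → posterior Inverse-Gamma(13/5, 89/20)
obs 3: x=8 → posterior Inverse-Gamma(31/10, 899/20)
obs 4: x=6 → posterior Inverse-Gamma(18/5, 1389/20)
obs 5: x=-7/2 → posterior Inverse-Gamma(41/10, 2903/40)
obs 6: x=-5 → posterior Inverse-Gamma(23/5, 3223/40)
obs 7: x=-3/2 → posterior Inverse-Gamma(51/10, 807/10)
obs 8: x=1/4 → posterior Inverse-Gamma(28/5, 13037/160)
obs 9: x=-7 → posterior Inverse-Gamma(61/10, 15917/160)
obs 10: x=-1/2 → posterior Inverse-Gamma(33/5, 15937/160)
obs 11: x=0 → posterior Inverse-Gamma(71/10, 16017/160)
obs 12: x=-1/2 → posterior Inverse-Gamma(38/5, 16037/160)
obs 13: x=0 → posterior Inverse-Gamma(81/10, 16117/160)

k = 4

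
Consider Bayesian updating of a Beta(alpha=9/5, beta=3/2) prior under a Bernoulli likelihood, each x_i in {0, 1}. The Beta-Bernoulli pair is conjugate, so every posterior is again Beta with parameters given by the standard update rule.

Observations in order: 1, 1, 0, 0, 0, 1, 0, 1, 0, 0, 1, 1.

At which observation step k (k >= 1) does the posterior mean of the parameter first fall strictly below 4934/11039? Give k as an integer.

k = 10

obs 1: x=1 → posterior Beta(14/5, 3/2)
obs 2: x=1 → posterior Beta(19/5, 3/2)
obs 3: x=0 → posterior Beta(19/5, 5/2)
obs 4: x=0 → posterior Beta(19/5, 7/2)
obs 5: x=0 → posterior Beta(19/5, 9/2)
obs 6: x=1 → posterior Beta(24/5, 9/2)
obs 7: x=0 → posterior Beta(24/5, 11/2)
obs 8: x=1 → posterior Beta(29/5, 11/2)
obs 9: x=0 → posterior Beta(29/5, 13/2)
obs 10: x=0 → posterior Beta(29/5, 15/2)
obs 11: x=1 → posterior Beta(34/5, 15/2)
obs 12: x=1 → posterior Beta(39/5, 15/2)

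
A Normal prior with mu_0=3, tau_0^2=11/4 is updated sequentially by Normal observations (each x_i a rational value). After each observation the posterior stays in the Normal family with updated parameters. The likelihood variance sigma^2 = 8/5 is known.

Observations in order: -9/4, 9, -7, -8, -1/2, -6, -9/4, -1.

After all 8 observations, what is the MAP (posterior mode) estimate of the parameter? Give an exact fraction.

-447/236

obs 1: x=-9/4 → posterior Normal(-37/116, 88/87)
obs 2: x=9 → posterior Normal(1869/568, 44/71)
obs 3: x=-7 → posterior Normal(329/788, 88/197)
obs 4: x=-8 → posterior Normal(-159/112, 22/63)
obs 5: x=-1/2 → posterior Normal(-1541/1228, 88/307)
obs 6: x=-6 → posterior Normal(-2861/1448, 44/181)
obs 7: x=-9/4 → posterior Normal(-839/417, 88/417)
obs 8: x=-1 → posterior Normal(-447/236, 11/59)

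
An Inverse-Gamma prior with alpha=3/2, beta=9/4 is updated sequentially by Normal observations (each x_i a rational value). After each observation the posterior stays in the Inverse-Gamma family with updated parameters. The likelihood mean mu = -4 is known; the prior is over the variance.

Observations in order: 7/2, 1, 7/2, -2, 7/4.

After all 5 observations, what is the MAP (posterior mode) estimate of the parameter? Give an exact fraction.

obs 1: x=7/2 → posterior Inverse-Gamma(2, 243/8)
obs 2: x=1 → posterior Inverse-Gamma(5/2, 343/8)
obs 3: x=7/2 → posterior Inverse-Gamma(3, 71)
obs 4: x=-2 → posterior Inverse-Gamma(7/2, 73)
obs 5: x=7/4 → posterior Inverse-Gamma(4, 2865/32)

573/32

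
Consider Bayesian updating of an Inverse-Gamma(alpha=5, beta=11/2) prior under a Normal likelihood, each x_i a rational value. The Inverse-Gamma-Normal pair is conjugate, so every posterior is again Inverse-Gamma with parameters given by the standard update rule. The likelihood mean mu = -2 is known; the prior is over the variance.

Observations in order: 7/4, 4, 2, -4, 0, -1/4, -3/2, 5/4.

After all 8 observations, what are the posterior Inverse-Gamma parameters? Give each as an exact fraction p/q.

obs 1: x=7/4 → posterior Inverse-Gamma(11/2, 401/32)
obs 2: x=4 → posterior Inverse-Gamma(6, 977/32)
obs 3: x=2 → posterior Inverse-Gamma(13/2, 1233/32)
obs 4: x=-4 → posterior Inverse-Gamma(7, 1297/32)
obs 5: x=0 → posterior Inverse-Gamma(15/2, 1361/32)
obs 6: x=-1/4 → posterior Inverse-Gamma(8, 705/16)
obs 7: x=-3/2 → posterior Inverse-Gamma(17/2, 707/16)
obs 8: x=5/4 → posterior Inverse-Gamma(9, 1583/32)

alpha=9, beta=1583/32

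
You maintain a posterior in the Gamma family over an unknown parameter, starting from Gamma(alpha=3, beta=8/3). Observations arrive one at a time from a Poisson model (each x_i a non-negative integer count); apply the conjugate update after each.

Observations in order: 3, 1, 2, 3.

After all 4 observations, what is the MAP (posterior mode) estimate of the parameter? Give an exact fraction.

obs 1: x=3 → posterior Gamma(6, 11/3)
obs 2: x=1 → posterior Gamma(7, 14/3)
obs 3: x=2 → posterior Gamma(9, 17/3)
obs 4: x=3 → posterior Gamma(12, 20/3)

33/20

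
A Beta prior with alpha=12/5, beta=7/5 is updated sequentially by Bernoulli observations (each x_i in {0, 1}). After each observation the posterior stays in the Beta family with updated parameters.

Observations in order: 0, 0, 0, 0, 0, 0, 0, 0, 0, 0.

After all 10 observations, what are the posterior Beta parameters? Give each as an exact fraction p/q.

alpha=12/5, beta=57/5

obs 1: x=0 → posterior Beta(12/5, 12/5)
obs 2: x=0 → posterior Beta(12/5, 17/5)
obs 3: x=0 → posterior Beta(12/5, 22/5)
obs 4: x=0 → posterior Beta(12/5, 27/5)
obs 5: x=0 → posterior Beta(12/5, 32/5)
obs 6: x=0 → posterior Beta(12/5, 37/5)
obs 7: x=0 → posterior Beta(12/5, 42/5)
obs 8: x=0 → posterior Beta(12/5, 47/5)
obs 9: x=0 → posterior Beta(12/5, 52/5)
obs 10: x=0 → posterior Beta(12/5, 57/5)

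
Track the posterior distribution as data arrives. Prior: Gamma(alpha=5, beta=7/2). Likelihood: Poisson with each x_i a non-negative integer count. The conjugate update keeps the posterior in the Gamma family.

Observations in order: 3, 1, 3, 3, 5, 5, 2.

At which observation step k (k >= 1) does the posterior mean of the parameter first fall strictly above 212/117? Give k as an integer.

obs 1: x=3 → posterior Gamma(8, 9/2)
obs 2: x=1 → posterior Gamma(9, 11/2)
obs 3: x=3 → posterior Gamma(12, 13/2)
obs 4: x=3 → posterior Gamma(15, 15/2)
obs 5: x=5 → posterior Gamma(20, 17/2)
obs 6: x=5 → posterior Gamma(25, 19/2)
obs 7: x=2 → posterior Gamma(27, 21/2)

k = 3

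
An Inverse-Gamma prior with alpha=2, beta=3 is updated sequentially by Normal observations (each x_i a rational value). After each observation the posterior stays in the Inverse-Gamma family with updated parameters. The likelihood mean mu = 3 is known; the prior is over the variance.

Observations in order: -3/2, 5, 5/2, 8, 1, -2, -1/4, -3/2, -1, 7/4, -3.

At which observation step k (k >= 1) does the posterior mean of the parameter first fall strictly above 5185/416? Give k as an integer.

k = 11

obs 1: x=-3/2 → posterior Inverse-Gamma(5/2, 105/8)
obs 2: x=5 → posterior Inverse-Gamma(3, 121/8)
obs 3: x=5/2 → posterior Inverse-Gamma(7/2, 61/4)
obs 4: x=8 → posterior Inverse-Gamma(4, 111/4)
obs 5: x=1 → posterior Inverse-Gamma(9/2, 119/4)
obs 6: x=-2 → posterior Inverse-Gamma(5, 169/4)
obs 7: x=-1/4 → posterior Inverse-Gamma(11/2, 1521/32)
obs 8: x=-3/2 → posterior Inverse-Gamma(6, 1845/32)
obs 9: x=-1 → posterior Inverse-Gamma(13/2, 2101/32)
obs 10: x=7/4 → posterior Inverse-Gamma(7, 1063/16)
obs 11: x=-3 → posterior Inverse-Gamma(15/2, 1351/16)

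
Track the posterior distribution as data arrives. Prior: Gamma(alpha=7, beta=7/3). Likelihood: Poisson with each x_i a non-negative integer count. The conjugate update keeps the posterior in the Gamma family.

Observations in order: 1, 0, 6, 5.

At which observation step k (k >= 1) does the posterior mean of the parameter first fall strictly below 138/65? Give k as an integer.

obs 1: x=1 → posterior Gamma(8, 10/3)
obs 2: x=0 → posterior Gamma(8, 13/3)
obs 3: x=6 → posterior Gamma(14, 16/3)
obs 4: x=5 → posterior Gamma(19, 19/3)

k = 2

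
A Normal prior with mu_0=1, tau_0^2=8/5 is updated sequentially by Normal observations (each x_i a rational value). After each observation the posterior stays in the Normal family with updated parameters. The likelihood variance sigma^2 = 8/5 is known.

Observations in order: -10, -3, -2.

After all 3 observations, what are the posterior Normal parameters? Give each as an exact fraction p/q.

obs 1: x=-10 → posterior Normal(-9/2, 4/5)
obs 2: x=-3 → posterior Normal(-4, 8/15)
obs 3: x=-2 → posterior Normal(-7/2, 2/5)

mu_0=-7/2, tau_0^2=2/5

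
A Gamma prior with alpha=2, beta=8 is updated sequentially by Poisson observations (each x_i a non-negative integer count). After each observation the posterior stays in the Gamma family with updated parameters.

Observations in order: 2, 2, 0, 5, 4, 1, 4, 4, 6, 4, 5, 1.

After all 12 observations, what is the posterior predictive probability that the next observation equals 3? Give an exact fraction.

obs 1: x=2 → posterior Gamma(4, 9)
obs 2: x=2 → posterior Gamma(6, 10)
obs 3: x=0 → posterior Gamma(6, 11)
obs 4: x=5 → posterior Gamma(11, 12)
obs 5: x=4 → posterior Gamma(15, 13)
obs 6: x=1 → posterior Gamma(16, 14)
obs 7: x=4 → posterior Gamma(20, 15)
obs 8: x=4 → posterior Gamma(24, 16)
obs 9: x=6 → posterior Gamma(30, 17)
obs 10: x=4 → posterior Gamma(34, 18)
obs 11: x=5 → posterior Gamma(39, 19)
obs 12: x=1 → posterior Gamma(40, 20)

18031990695526400000000000000000000000000000000000000000/102407469202237215784024537354699389980429239518847755723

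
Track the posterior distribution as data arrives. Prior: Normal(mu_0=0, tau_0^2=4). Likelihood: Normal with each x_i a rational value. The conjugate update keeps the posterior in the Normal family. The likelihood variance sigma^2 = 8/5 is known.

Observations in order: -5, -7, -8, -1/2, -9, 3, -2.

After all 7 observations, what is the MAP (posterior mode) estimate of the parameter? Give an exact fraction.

-285/74

obs 1: x=-5 → posterior Normal(-25/7, 8/7)
obs 2: x=-7 → posterior Normal(-5, 2/3)
obs 3: x=-8 → posterior Normal(-100/17, 8/17)
obs 4: x=-1/2 → posterior Normal(-205/44, 4/11)
obs 5: x=-9 → posterior Normal(-295/54, 8/27)
obs 6: x=3 → posterior Normal(-265/64, 1/4)
obs 7: x=-2 → posterior Normal(-285/74, 8/37)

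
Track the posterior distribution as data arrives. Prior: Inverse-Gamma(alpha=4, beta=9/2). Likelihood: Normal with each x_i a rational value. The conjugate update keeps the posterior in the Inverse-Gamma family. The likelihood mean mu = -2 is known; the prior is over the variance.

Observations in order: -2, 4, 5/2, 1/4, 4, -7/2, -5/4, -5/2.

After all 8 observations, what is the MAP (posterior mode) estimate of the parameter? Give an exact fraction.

875/144

obs 1: x=-2 → posterior Inverse-Gamma(9/2, 9/2)
obs 2: x=4 → posterior Inverse-Gamma(5, 45/2)
obs 3: x=5/2 → posterior Inverse-Gamma(11/2, 261/8)
obs 4: x=1/4 → posterior Inverse-Gamma(6, 1125/32)
obs 5: x=4 → posterior Inverse-Gamma(13/2, 1701/32)
obs 6: x=-7/2 → posterior Inverse-Gamma(7, 1737/32)
obs 7: x=-5/4 → posterior Inverse-Gamma(15/2, 873/16)
obs 8: x=-5/2 → posterior Inverse-Gamma(8, 875/16)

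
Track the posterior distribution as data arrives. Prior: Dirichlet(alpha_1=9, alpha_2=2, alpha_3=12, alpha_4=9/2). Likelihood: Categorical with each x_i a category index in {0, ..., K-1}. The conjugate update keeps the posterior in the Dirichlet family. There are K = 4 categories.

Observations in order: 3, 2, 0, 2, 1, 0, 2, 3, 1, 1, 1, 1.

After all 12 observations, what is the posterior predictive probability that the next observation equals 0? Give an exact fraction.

obs 1: x=3 → posterior Dirichlet(9, 2, 12, 11/2)
obs 2: x=2 → posterior Dirichlet(9, 2, 13, 11/2)
obs 3: x=0 → posterior Dirichlet(10, 2, 13, 11/2)
obs 4: x=2 → posterior Dirichlet(10, 2, 14, 11/2)
obs 5: x=1 → posterior Dirichlet(10, 3, 14, 11/2)
obs 6: x=0 → posterior Dirichlet(11, 3, 14, 11/2)
obs 7: x=2 → posterior Dirichlet(11, 3, 15, 11/2)
obs 8: x=3 → posterior Dirichlet(11, 3, 15, 13/2)
obs 9: x=1 → posterior Dirichlet(11, 4, 15, 13/2)
obs 10: x=1 → posterior Dirichlet(11, 5, 15, 13/2)
obs 11: x=1 → posterior Dirichlet(11, 6, 15, 13/2)
obs 12: x=1 → posterior Dirichlet(11, 7, 15, 13/2)

22/79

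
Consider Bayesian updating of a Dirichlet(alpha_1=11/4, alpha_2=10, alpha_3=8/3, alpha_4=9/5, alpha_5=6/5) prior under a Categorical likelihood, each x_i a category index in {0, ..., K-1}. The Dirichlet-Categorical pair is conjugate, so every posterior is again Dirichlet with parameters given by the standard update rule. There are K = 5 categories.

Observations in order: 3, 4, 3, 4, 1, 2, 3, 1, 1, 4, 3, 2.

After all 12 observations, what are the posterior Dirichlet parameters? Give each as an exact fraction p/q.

alpha_1=11/4, alpha_2=13, alpha_3=14/3, alpha_4=29/5, alpha_5=21/5

obs 1: x=3 → posterior Dirichlet(11/4, 10, 8/3, 14/5, 6/5)
obs 2: x=4 → posterior Dirichlet(11/4, 10, 8/3, 14/5, 11/5)
obs 3: x=3 → posterior Dirichlet(11/4, 10, 8/3, 19/5, 11/5)
obs 4: x=4 → posterior Dirichlet(11/4, 10, 8/3, 19/5, 16/5)
obs 5: x=1 → posterior Dirichlet(11/4, 11, 8/3, 19/5, 16/5)
obs 6: x=2 → posterior Dirichlet(11/4, 11, 11/3, 19/5, 16/5)
obs 7: x=3 → posterior Dirichlet(11/4, 11, 11/3, 24/5, 16/5)
obs 8: x=1 → posterior Dirichlet(11/4, 12, 11/3, 24/5, 16/5)
obs 9: x=1 → posterior Dirichlet(11/4, 13, 11/3, 24/5, 16/5)
obs 10: x=4 → posterior Dirichlet(11/4, 13, 11/3, 24/5, 21/5)
obs 11: x=3 → posterior Dirichlet(11/4, 13, 11/3, 29/5, 21/5)
obs 12: x=2 → posterior Dirichlet(11/4, 13, 14/3, 29/5, 21/5)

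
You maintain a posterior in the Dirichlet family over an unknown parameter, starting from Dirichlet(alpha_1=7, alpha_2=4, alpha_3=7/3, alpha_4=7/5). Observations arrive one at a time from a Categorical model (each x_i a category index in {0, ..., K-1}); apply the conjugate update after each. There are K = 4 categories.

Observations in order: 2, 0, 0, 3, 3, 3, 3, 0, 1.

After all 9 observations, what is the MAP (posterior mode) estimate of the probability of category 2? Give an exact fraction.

obs 1: x=2 → posterior Dirichlet(7, 4, 10/3, 7/5)
obs 2: x=0 → posterior Dirichlet(8, 4, 10/3, 7/5)
obs 3: x=0 → posterior Dirichlet(9, 4, 10/3, 7/5)
obs 4: x=3 → posterior Dirichlet(9, 4, 10/3, 12/5)
obs 5: x=3 → posterior Dirichlet(9, 4, 10/3, 17/5)
obs 6: x=3 → posterior Dirichlet(9, 4, 10/3, 22/5)
obs 7: x=3 → posterior Dirichlet(9, 4, 10/3, 27/5)
obs 8: x=0 → posterior Dirichlet(10, 4, 10/3, 27/5)
obs 9: x=1 → posterior Dirichlet(10, 5, 10/3, 27/5)

35/296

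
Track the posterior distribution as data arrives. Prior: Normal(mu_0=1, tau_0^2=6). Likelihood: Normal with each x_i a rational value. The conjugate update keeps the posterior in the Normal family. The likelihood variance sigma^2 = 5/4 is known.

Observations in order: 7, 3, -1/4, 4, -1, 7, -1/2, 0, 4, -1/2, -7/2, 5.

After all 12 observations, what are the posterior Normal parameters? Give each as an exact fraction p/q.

mu_0=587/293, tau_0^2=30/293

obs 1: x=7 → posterior Normal(173/29, 30/29)
obs 2: x=3 → posterior Normal(245/53, 30/53)
obs 3: x=-1/4 → posterior Normal(239/77, 30/77)
obs 4: x=4 → posterior Normal(335/101, 30/101)
obs 5: x=-1 → posterior Normal(311/125, 6/25)
obs 6: x=7 → posterior Normal(479/149, 30/149)
obs 7: x=-1/2 → posterior Normal(467/173, 30/173)
obs 8: x=0 → posterior Normal(467/197, 30/197)
obs 9: x=4 → posterior Normal(563/221, 30/221)
obs 10: x=-1/2 → posterior Normal(551/245, 6/49)
obs 11: x=-7/2 → posterior Normal(467/269, 30/269)
obs 12: x=5 → posterior Normal(587/293, 30/293)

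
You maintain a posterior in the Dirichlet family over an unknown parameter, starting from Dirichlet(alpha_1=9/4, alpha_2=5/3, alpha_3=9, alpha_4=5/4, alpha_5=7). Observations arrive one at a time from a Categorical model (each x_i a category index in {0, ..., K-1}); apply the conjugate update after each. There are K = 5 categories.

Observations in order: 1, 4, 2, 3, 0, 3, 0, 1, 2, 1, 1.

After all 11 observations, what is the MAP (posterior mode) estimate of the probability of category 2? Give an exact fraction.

60/163

obs 1: x=1 → posterior Dirichlet(9/4, 8/3, 9, 5/4, 7)
obs 2: x=4 → posterior Dirichlet(9/4, 8/3, 9, 5/4, 8)
obs 3: x=2 → posterior Dirichlet(9/4, 8/3, 10, 5/4, 8)
obs 4: x=3 → posterior Dirichlet(9/4, 8/3, 10, 9/4, 8)
obs 5: x=0 → posterior Dirichlet(13/4, 8/3, 10, 9/4, 8)
obs 6: x=3 → posterior Dirichlet(13/4, 8/3, 10, 13/4, 8)
obs 7: x=0 → posterior Dirichlet(17/4, 8/3, 10, 13/4, 8)
obs 8: x=1 → posterior Dirichlet(17/4, 11/3, 10, 13/4, 8)
obs 9: x=2 → posterior Dirichlet(17/4, 11/3, 11, 13/4, 8)
obs 10: x=1 → posterior Dirichlet(17/4, 14/3, 11, 13/4, 8)
obs 11: x=1 → posterior Dirichlet(17/4, 17/3, 11, 13/4, 8)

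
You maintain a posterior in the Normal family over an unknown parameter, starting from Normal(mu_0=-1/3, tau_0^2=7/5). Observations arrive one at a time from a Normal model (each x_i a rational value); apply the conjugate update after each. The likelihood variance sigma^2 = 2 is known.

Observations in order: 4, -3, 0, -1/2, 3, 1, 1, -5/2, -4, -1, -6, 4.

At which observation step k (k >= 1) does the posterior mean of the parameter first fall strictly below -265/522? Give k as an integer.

k = 11

obs 1: x=4 → posterior Normal(74/51, 14/17)
obs 2: x=-3 → posterior Normal(11/72, 7/12)
obs 3: x=0 → posterior Normal(11/93, 14/31)
obs 4: x=-1/2 → posterior Normal(1/228, 7/19)
obs 5: x=3 → posterior Normal(127/270, 14/45)
obs 6: x=1 → posterior Normal(13/24, 7/26)
obs 7: x=1 → posterior Normal(211/354, 14/59)
obs 8: x=-5/2 → posterior Normal(53/198, 7/33)
obs 9: x=-4 → posterior Normal(-31/219, 14/73)
obs 10: x=-1 → posterior Normal(-13/60, 7/40)
obs 11: x=-6 → posterior Normal(-178/261, 14/87)
obs 12: x=4 → posterior Normal(-1/3, 7/47)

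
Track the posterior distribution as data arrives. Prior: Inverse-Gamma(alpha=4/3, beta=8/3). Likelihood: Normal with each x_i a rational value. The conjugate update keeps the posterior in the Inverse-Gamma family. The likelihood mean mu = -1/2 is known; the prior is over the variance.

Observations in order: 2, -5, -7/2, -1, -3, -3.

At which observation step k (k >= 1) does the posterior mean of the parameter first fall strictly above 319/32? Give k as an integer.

obs 1: x=2 → posterior Inverse-Gamma(11/6, 139/24)
obs 2: x=-5 → posterior Inverse-Gamma(7/3, 191/12)
obs 3: x=-7/2 → posterior Inverse-Gamma(17/6, 245/12)
obs 4: x=-1 → posterior Inverse-Gamma(10/3, 493/24)
obs 5: x=-3 → posterior Inverse-Gamma(23/6, 71/3)
obs 6: x=-3 → posterior Inverse-Gamma(13/3, 643/24)

k = 2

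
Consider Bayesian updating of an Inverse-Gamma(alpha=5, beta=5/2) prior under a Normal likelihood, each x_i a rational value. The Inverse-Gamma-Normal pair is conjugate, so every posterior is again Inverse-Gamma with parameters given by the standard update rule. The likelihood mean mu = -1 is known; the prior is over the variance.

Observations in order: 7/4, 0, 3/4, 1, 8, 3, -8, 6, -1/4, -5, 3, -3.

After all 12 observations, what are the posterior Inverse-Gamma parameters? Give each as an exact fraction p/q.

obs 1: x=7/4 → posterior Inverse-Gamma(11/2, 201/32)
obs 2: x=0 → posterior Inverse-Gamma(6, 217/32)
obs 3: x=3/4 → posterior Inverse-Gamma(13/2, 133/16)
obs 4: x=1 → posterior Inverse-Gamma(7, 165/16)
obs 5: x=8 → posterior Inverse-Gamma(15/2, 813/16)
obs 6: x=3 → posterior Inverse-Gamma(8, 941/16)
obs 7: x=-8 → posterior Inverse-Gamma(17/2, 1333/16)
obs 8: x=6 → posterior Inverse-Gamma(9, 1725/16)
obs 9: x=-1/4 → posterior Inverse-Gamma(19/2, 3459/32)
obs 10: x=-5 → posterior Inverse-Gamma(10, 3715/32)
obs 11: x=3 → posterior Inverse-Gamma(21/2, 3971/32)
obs 12: x=-3 → posterior Inverse-Gamma(11, 4035/32)

alpha=11, beta=4035/32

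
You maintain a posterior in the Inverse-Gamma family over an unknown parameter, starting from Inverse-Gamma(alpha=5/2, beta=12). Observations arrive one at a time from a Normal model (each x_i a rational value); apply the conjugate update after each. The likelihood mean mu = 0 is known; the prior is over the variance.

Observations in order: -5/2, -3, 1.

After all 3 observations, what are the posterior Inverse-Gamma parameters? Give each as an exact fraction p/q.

obs 1: x=-5/2 → posterior Inverse-Gamma(3, 121/8)
obs 2: x=-3 → posterior Inverse-Gamma(7/2, 157/8)
obs 3: x=1 → posterior Inverse-Gamma(4, 161/8)

alpha=4, beta=161/8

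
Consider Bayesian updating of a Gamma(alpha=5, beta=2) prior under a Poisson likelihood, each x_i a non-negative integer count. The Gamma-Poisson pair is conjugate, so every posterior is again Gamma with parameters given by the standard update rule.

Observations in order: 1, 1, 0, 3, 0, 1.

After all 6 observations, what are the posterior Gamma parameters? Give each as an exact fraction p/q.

alpha=11, beta=8

obs 1: x=1 → posterior Gamma(6, 3)
obs 2: x=1 → posterior Gamma(7, 4)
obs 3: x=0 → posterior Gamma(7, 5)
obs 4: x=3 → posterior Gamma(10, 6)
obs 5: x=0 → posterior Gamma(10, 7)
obs 6: x=1 → posterior Gamma(11, 8)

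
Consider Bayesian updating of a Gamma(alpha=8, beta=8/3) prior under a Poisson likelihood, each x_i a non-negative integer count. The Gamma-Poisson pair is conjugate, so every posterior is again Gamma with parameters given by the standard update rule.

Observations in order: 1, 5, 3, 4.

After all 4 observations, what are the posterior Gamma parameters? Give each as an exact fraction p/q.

alpha=21, beta=20/3

obs 1: x=1 → posterior Gamma(9, 11/3)
obs 2: x=5 → posterior Gamma(14, 14/3)
obs 3: x=3 → posterior Gamma(17, 17/3)
obs 4: x=4 → posterior Gamma(21, 20/3)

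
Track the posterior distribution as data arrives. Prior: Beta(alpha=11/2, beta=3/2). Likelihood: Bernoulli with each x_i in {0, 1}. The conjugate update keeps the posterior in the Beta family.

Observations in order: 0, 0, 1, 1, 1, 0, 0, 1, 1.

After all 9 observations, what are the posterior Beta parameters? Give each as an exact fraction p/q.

obs 1: x=0 → posterior Beta(11/2, 5/2)
obs 2: x=0 → posterior Beta(11/2, 7/2)
obs 3: x=1 → posterior Beta(13/2, 7/2)
obs 4: x=1 → posterior Beta(15/2, 7/2)
obs 5: x=1 → posterior Beta(17/2, 7/2)
obs 6: x=0 → posterior Beta(17/2, 9/2)
obs 7: x=0 → posterior Beta(17/2, 11/2)
obs 8: x=1 → posterior Beta(19/2, 11/2)
obs 9: x=1 → posterior Beta(21/2, 11/2)

alpha=21/2, beta=11/2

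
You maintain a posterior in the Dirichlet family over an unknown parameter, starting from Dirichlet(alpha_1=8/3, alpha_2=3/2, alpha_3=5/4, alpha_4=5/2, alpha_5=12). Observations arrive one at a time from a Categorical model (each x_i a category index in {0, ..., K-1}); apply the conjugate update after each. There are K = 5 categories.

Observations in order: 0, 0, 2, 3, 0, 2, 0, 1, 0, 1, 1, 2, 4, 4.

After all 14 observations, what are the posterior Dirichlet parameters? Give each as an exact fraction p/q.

alpha_1=23/3, alpha_2=9/2, alpha_3=17/4, alpha_4=7/2, alpha_5=14

obs 1: x=0 → posterior Dirichlet(11/3, 3/2, 5/4, 5/2, 12)
obs 2: x=0 → posterior Dirichlet(14/3, 3/2, 5/4, 5/2, 12)
obs 3: x=2 → posterior Dirichlet(14/3, 3/2, 9/4, 5/2, 12)
obs 4: x=3 → posterior Dirichlet(14/3, 3/2, 9/4, 7/2, 12)
obs 5: x=0 → posterior Dirichlet(17/3, 3/2, 9/4, 7/2, 12)
obs 6: x=2 → posterior Dirichlet(17/3, 3/2, 13/4, 7/2, 12)
obs 7: x=0 → posterior Dirichlet(20/3, 3/2, 13/4, 7/2, 12)
obs 8: x=1 → posterior Dirichlet(20/3, 5/2, 13/4, 7/2, 12)
obs 9: x=0 → posterior Dirichlet(23/3, 5/2, 13/4, 7/2, 12)
obs 10: x=1 → posterior Dirichlet(23/3, 7/2, 13/4, 7/2, 12)
obs 11: x=1 → posterior Dirichlet(23/3, 9/2, 13/4, 7/2, 12)
obs 12: x=2 → posterior Dirichlet(23/3, 9/2, 17/4, 7/2, 12)
obs 13: x=4 → posterior Dirichlet(23/3, 9/2, 17/4, 7/2, 13)
obs 14: x=4 → posterior Dirichlet(23/3, 9/2, 17/4, 7/2, 14)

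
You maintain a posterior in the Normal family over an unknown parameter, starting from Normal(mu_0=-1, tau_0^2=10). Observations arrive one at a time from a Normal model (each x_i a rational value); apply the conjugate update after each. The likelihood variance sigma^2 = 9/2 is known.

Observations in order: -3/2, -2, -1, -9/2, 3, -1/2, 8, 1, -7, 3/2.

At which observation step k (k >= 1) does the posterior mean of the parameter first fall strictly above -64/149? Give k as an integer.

k = 7

obs 1: x=-3/2 → posterior Normal(-39/29, 90/29)
obs 2: x=-2 → posterior Normal(-79/49, 90/49)
obs 3: x=-1 → posterior Normal(-33/23, 30/23)
obs 4: x=-9/2 → posterior Normal(-189/89, 90/89)
obs 5: x=3 → posterior Normal(-129/109, 90/109)
obs 6: x=-1/2 → posterior Normal(-139/129, 30/43)
obs 7: x=8 → posterior Normal(21/149, 90/149)
obs 8: x=1 → posterior Normal(41/169, 90/169)
obs 9: x=-7 → posterior Normal(-11/21, 10/21)
obs 10: x=3/2 → posterior Normal(-69/209, 90/209)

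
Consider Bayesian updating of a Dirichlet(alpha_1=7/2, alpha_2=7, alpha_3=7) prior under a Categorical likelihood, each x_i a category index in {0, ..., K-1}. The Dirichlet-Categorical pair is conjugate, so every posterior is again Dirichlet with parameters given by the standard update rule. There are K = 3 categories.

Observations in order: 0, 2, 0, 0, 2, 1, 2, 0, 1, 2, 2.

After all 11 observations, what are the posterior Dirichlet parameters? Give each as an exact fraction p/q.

obs 1: x=0 → posterior Dirichlet(9/2, 7, 7)
obs 2: x=2 → posterior Dirichlet(9/2, 7, 8)
obs 3: x=0 → posterior Dirichlet(11/2, 7, 8)
obs 4: x=0 → posterior Dirichlet(13/2, 7, 8)
obs 5: x=2 → posterior Dirichlet(13/2, 7, 9)
obs 6: x=1 → posterior Dirichlet(13/2, 8, 9)
obs 7: x=2 → posterior Dirichlet(13/2, 8, 10)
obs 8: x=0 → posterior Dirichlet(15/2, 8, 10)
obs 9: x=1 → posterior Dirichlet(15/2, 9, 10)
obs 10: x=2 → posterior Dirichlet(15/2, 9, 11)
obs 11: x=2 → posterior Dirichlet(15/2, 9, 12)

alpha_1=15/2, alpha_2=9, alpha_3=12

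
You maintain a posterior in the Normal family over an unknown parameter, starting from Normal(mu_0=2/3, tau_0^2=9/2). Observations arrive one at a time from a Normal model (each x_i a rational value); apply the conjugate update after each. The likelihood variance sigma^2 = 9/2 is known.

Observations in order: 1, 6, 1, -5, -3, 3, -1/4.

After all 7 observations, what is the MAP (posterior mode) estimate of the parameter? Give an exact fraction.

41/96

obs 1: x=1 → posterior Normal(5/6, 9/4)
obs 2: x=6 → posterior Normal(23/9, 3/2)
obs 3: x=1 → posterior Normal(13/6, 9/8)
obs 4: x=-5 → posterior Normal(11/15, 9/10)
obs 5: x=-3 → posterior Normal(1/9, 3/4)
obs 6: x=3 → posterior Normal(11/21, 9/14)
obs 7: x=-1/4 → posterior Normal(41/96, 9/16)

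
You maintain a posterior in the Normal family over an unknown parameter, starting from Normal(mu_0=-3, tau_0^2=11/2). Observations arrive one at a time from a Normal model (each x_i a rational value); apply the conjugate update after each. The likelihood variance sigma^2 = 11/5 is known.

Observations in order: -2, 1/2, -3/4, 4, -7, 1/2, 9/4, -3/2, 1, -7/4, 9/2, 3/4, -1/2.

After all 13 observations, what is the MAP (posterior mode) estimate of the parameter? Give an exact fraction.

-6/67

obs 1: x=-2 → posterior Normal(-16/7, 11/7)
obs 2: x=1/2 → posterior Normal(-9/8, 11/12)
obs 3: x=-3/4 → posterior Normal(-69/68, 11/17)
obs 4: x=4 → posterior Normal(1/8, 1/2)
obs 5: x=-7 → posterior Normal(-43/36, 11/27)
obs 6: x=1/2 → posterior Normal(-119/128, 11/32)
obs 7: x=9/4 → posterior Normal(-1/2, 11/37)
obs 8: x=-3/2 → posterior Normal(-13/21, 11/42)
obs 9: x=1 → posterior Normal(-21/47, 11/47)
obs 10: x=-7/4 → posterior Normal(-119/208, 11/52)
obs 11: x=9/2 → posterior Normal(-29/228, 11/57)
obs 12: x=3/4 → posterior Normal(-7/124, 11/62)
obs 13: x=-1/2 → posterior Normal(-6/67, 11/67)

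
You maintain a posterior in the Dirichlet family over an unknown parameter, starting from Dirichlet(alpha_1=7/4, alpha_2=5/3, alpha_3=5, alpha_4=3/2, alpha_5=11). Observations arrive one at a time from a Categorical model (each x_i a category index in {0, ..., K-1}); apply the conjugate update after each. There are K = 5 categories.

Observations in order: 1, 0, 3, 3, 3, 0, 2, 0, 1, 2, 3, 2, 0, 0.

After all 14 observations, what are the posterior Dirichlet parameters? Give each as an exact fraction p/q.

alpha_1=27/4, alpha_2=11/3, alpha_3=8, alpha_4=11/2, alpha_5=11

obs 1: x=1 → posterior Dirichlet(7/4, 8/3, 5, 3/2, 11)
obs 2: x=0 → posterior Dirichlet(11/4, 8/3, 5, 3/2, 11)
obs 3: x=3 → posterior Dirichlet(11/4, 8/3, 5, 5/2, 11)
obs 4: x=3 → posterior Dirichlet(11/4, 8/3, 5, 7/2, 11)
obs 5: x=3 → posterior Dirichlet(11/4, 8/3, 5, 9/2, 11)
obs 6: x=0 → posterior Dirichlet(15/4, 8/3, 5, 9/2, 11)
obs 7: x=2 → posterior Dirichlet(15/4, 8/3, 6, 9/2, 11)
obs 8: x=0 → posterior Dirichlet(19/4, 8/3, 6, 9/2, 11)
obs 9: x=1 → posterior Dirichlet(19/4, 11/3, 6, 9/2, 11)
obs 10: x=2 → posterior Dirichlet(19/4, 11/3, 7, 9/2, 11)
obs 11: x=3 → posterior Dirichlet(19/4, 11/3, 7, 11/2, 11)
obs 12: x=2 → posterior Dirichlet(19/4, 11/3, 8, 11/2, 11)
obs 13: x=0 → posterior Dirichlet(23/4, 11/3, 8, 11/2, 11)
obs 14: x=0 → posterior Dirichlet(27/4, 11/3, 8, 11/2, 11)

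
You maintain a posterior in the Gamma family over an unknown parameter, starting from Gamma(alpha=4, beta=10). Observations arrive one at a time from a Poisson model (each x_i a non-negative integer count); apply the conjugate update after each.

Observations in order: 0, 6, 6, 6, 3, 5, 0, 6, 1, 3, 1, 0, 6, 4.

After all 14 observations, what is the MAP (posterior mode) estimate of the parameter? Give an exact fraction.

obs 1: x=0 → posterior Gamma(4, 11)
obs 2: x=6 → posterior Gamma(10, 12)
obs 3: x=6 → posterior Gamma(16, 13)
obs 4: x=6 → posterior Gamma(22, 14)
obs 5: x=3 → posterior Gamma(25, 15)
obs 6: x=5 → posterior Gamma(30, 16)
obs 7: x=0 → posterior Gamma(30, 17)
obs 8: x=6 → posterior Gamma(36, 18)
obs 9: x=1 → posterior Gamma(37, 19)
obs 10: x=3 → posterior Gamma(40, 20)
obs 11: x=1 → posterior Gamma(41, 21)
obs 12: x=0 → posterior Gamma(41, 22)
obs 13: x=6 → posterior Gamma(47, 23)
obs 14: x=4 → posterior Gamma(51, 24)

25/12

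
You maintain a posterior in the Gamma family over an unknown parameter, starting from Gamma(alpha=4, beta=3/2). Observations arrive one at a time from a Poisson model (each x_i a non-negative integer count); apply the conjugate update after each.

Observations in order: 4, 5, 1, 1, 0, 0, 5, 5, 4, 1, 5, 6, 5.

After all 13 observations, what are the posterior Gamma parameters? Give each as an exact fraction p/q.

obs 1: x=4 → posterior Gamma(8, 5/2)
obs 2: x=5 → posterior Gamma(13, 7/2)
obs 3: x=1 → posterior Gamma(14, 9/2)
obs 4: x=1 → posterior Gamma(15, 11/2)
obs 5: x=0 → posterior Gamma(15, 13/2)
obs 6: x=0 → posterior Gamma(15, 15/2)
obs 7: x=5 → posterior Gamma(20, 17/2)
obs 8: x=5 → posterior Gamma(25, 19/2)
obs 9: x=4 → posterior Gamma(29, 21/2)
obs 10: x=1 → posterior Gamma(30, 23/2)
obs 11: x=5 → posterior Gamma(35, 25/2)
obs 12: x=6 → posterior Gamma(41, 27/2)
obs 13: x=5 → posterior Gamma(46, 29/2)

alpha=46, beta=29/2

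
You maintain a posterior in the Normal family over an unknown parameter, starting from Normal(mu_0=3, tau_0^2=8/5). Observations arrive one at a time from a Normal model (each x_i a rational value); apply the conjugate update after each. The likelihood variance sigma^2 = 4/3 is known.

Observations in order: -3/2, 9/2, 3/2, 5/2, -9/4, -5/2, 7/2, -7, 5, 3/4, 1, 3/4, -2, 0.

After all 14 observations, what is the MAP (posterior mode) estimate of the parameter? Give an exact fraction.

obs 1: x=-3/2 → posterior Normal(6/11, 8/11)
obs 2: x=9/2 → posterior Normal(33/17, 8/17)
obs 3: x=3/2 → posterior Normal(42/23, 8/23)
obs 4: x=5/2 → posterior Normal(57/29, 8/29)
obs 5: x=-9/4 → posterior Normal(87/70, 8/35)
obs 6: x=-5/2 → posterior Normal(57/82, 8/41)
obs 7: x=7/2 → posterior Normal(99/94, 8/47)
obs 8: x=-7 → posterior Normal(15/106, 8/53)
obs 9: x=5 → posterior Normal(75/118, 8/59)
obs 10: x=3/4 → posterior Normal(42/65, 8/65)
obs 11: x=1 → posterior Normal(48/71, 8/71)
obs 12: x=3/4 → posterior Normal(15/22, 8/77)
obs 13: x=-2 → posterior Normal(81/166, 8/83)
obs 14: x=0 → posterior Normal(81/178, 8/89)

81/178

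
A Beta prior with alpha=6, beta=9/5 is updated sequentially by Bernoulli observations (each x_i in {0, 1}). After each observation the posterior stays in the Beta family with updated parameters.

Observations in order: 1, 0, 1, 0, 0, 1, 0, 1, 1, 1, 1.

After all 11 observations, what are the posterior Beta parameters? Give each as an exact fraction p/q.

alpha=13, beta=29/5

obs 1: x=1 → posterior Beta(7, 9/5)
obs 2: x=0 → posterior Beta(7, 14/5)
obs 3: x=1 → posterior Beta(8, 14/5)
obs 4: x=0 → posterior Beta(8, 19/5)
obs 5: x=0 → posterior Beta(8, 24/5)
obs 6: x=1 → posterior Beta(9, 24/5)
obs 7: x=0 → posterior Beta(9, 29/5)
obs 8: x=1 → posterior Beta(10, 29/5)
obs 9: x=1 → posterior Beta(11, 29/5)
obs 10: x=1 → posterior Beta(12, 29/5)
obs 11: x=1 → posterior Beta(13, 29/5)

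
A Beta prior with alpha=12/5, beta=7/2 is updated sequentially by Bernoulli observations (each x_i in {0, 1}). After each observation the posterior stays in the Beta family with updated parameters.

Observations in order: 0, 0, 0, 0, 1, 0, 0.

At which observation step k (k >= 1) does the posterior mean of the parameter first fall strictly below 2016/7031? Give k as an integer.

k = 3

obs 1: x=0 → posterior Beta(12/5, 9/2)
obs 2: x=0 → posterior Beta(12/5, 11/2)
obs 3: x=0 → posterior Beta(12/5, 13/2)
obs 4: x=0 → posterior Beta(12/5, 15/2)
obs 5: x=1 → posterior Beta(17/5, 15/2)
obs 6: x=0 → posterior Beta(17/5, 17/2)
obs 7: x=0 → posterior Beta(17/5, 19/2)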